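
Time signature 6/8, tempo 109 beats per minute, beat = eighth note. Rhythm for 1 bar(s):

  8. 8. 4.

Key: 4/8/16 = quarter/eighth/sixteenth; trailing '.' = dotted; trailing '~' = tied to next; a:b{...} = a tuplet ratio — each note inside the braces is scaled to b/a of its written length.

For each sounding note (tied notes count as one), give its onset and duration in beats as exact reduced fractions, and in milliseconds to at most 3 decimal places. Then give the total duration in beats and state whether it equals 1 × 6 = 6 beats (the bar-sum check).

1) 0.0ms=0b +825.688ms=3/2b
2) 825.688ms=3/2b +825.688ms=3/2b
3) 1651.376ms=3b +1651.376ms=3b
Σ=6b of 6 (109bpm 6/8) — PASS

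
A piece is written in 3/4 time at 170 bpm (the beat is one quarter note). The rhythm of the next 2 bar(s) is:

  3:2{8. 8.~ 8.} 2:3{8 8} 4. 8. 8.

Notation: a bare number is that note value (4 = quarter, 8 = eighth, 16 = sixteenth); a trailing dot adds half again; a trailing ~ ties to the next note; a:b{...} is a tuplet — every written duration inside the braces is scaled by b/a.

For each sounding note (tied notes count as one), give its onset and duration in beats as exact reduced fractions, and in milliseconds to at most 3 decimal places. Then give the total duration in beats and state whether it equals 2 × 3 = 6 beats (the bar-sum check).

1) 0.0ms=0b +176.471ms=1/2b
2) 176.471ms=1/2b +352.941ms=1b
3) 529.412ms=3/2b +264.706ms=3/4b
4) 794.118ms=9/4b +264.706ms=3/4b
5) 1058.824ms=3b +529.412ms=3/2b
6) 1588.235ms=9/2b +264.706ms=3/4b
7) 1852.941ms=21/4b +264.706ms=3/4b
Σ=6b of 6 (170bpm 3/4) — PASS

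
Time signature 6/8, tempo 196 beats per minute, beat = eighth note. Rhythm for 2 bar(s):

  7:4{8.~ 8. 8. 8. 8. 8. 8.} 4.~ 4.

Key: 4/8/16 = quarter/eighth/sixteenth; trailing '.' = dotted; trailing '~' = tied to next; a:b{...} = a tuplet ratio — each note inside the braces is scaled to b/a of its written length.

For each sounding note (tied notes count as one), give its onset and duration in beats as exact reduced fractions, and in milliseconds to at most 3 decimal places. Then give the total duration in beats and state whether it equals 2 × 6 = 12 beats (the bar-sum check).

1) 0.0ms=0b +524.781ms=12/7b
2) 524.781ms=12/7b +262.391ms=6/7b
3) 787.172ms=18/7b +262.391ms=6/7b
4) 1049.563ms=24/7b +262.391ms=6/7b
5) 1311.953ms=30/7b +262.391ms=6/7b
6) 1574.344ms=36/7b +262.391ms=6/7b
7) 1836.735ms=6b +1836.735ms=6b
Σ=12b of 12 (196bpm 6/8) — PASS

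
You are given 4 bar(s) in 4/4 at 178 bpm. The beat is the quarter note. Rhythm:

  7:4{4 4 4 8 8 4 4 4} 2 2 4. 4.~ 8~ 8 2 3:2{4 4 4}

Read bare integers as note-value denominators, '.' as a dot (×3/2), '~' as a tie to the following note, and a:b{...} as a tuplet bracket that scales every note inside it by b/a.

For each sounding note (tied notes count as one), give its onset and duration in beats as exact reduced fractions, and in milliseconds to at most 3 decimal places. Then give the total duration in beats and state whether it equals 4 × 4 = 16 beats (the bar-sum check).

1) 0.0ms=0b +192.616ms=4/7b
2) 192.616ms=4/7b +192.616ms=4/7b
3) 385.233ms=8/7b +192.616ms=4/7b
4) 577.849ms=12/7b +96.308ms=2/7b
5) 674.157ms=2b +96.308ms=2/7b
6) 770.465ms=16/7b +192.616ms=4/7b
7) 963.082ms=20/7b +192.616ms=4/7b
8) 1155.698ms=24/7b +192.616ms=4/7b
9) 1348.315ms=4b +674.157ms=2b
10) 2022.472ms=6b +674.157ms=2b
11) 2696.629ms=8b +505.618ms=3/2b
12) 3202.247ms=19/2b +842.697ms=5/2b
13) 4044.944ms=12b +674.157ms=2b
14) 4719.101ms=14b +224.719ms=2/3b
15) 4943.82ms=44/3b +224.719ms=2/3b
16) 5168.539ms=46/3b +224.719ms=2/3b
Σ=16b of 16 (178bpm 4/4) — PASS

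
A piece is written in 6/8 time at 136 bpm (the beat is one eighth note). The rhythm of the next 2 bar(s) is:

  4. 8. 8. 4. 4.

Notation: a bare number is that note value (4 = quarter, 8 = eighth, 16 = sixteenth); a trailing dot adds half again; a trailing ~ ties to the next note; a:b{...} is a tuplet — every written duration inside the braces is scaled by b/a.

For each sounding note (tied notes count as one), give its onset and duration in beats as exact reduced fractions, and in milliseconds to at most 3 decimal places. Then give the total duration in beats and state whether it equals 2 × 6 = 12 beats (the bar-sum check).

1) 0.0ms=0b +1323.529ms=3b
2) 1323.529ms=3b +661.765ms=3/2b
3) 1985.294ms=9/2b +661.765ms=3/2b
4) 2647.059ms=6b +1323.529ms=3b
5) 3970.588ms=9b +1323.529ms=3b
Σ=12b of 12 (136bpm 6/8) — PASS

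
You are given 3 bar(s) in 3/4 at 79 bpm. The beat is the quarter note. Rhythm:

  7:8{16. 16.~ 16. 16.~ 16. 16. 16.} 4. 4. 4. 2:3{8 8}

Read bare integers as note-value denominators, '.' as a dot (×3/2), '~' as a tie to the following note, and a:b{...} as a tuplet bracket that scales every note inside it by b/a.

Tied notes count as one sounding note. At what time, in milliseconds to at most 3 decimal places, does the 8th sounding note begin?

1. 0.0ms @ 0 + 325.497ms (3/7)
2. 325.497ms @ 3/7 + 650.995ms (6/7)
3. 976.492ms @ 9/7 + 650.995ms (6/7)
4. 1627.486ms @ 15/7 + 325.497ms (3/7)
5. 1952.984ms @ 18/7 + 325.497ms (3/7)
6. 2278.481ms @ 3 + 1139.241ms (3/2)
7. 3417.722ms @ 9/2 + 1139.241ms (3/2)
8. 4556.962ms @ 6 + 1139.241ms (3/2)
9. 5696.203ms @ 15/2 + 569.62ms (3/4)
10. 6265.823ms @ 33/4 + 569.62ms (3/4)

note 8 onset = 6b = 4556.962ms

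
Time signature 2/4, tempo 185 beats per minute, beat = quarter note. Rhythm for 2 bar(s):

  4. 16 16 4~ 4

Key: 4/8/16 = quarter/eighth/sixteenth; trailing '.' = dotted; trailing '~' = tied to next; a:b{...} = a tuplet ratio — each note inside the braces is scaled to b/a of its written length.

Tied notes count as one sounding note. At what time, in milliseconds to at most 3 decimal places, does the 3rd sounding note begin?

note 3 onset = 7/4b = 567.568ms

1. 0.0ms @ 0 + 486.486ms (3/2)
2. 486.486ms @ 3/2 + 81.081ms (1/4)
3. 567.568ms @ 7/4 + 81.081ms (1/4)
4. 648.649ms @ 2 + 648.649ms (2)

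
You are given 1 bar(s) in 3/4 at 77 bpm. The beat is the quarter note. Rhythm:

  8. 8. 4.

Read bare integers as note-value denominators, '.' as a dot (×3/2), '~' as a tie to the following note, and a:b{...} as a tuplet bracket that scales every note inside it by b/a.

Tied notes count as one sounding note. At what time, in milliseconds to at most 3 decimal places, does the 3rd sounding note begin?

note 3 onset = 3/2b = 1168.831ms

1. 0.0ms @ 0 + 584.416ms (3/4)
2. 584.416ms @ 3/4 + 584.416ms (3/4)
3. 1168.831ms @ 3/2 + 1168.831ms (3/2)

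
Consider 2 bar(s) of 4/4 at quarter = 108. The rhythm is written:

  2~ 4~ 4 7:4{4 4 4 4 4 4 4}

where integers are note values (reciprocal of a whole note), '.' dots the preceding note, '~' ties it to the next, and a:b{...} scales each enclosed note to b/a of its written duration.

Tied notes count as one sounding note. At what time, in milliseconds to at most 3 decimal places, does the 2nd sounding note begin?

note 2 onset = 4b = 2222.222ms

1. 0.0ms @ 0 + 2222.222ms (4)
2. 2222.222ms @ 4 + 317.46ms (4/7)
3. 2539.683ms @ 32/7 + 317.46ms (4/7)
4. 2857.143ms @ 36/7 + 317.46ms (4/7)
5. 3174.603ms @ 40/7 + 317.46ms (4/7)
6. 3492.063ms @ 44/7 + 317.46ms (4/7)
7. 3809.524ms @ 48/7 + 317.46ms (4/7)
8. 4126.984ms @ 52/7 + 317.46ms (4/7)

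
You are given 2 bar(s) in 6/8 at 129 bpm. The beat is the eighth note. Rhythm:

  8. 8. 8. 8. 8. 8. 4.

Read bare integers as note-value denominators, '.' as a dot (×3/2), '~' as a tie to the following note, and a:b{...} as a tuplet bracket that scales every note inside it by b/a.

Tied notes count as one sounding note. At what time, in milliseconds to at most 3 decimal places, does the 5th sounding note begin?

note 5 onset = 6b = 2790.698ms

1. 0.0ms @ 0 + 697.674ms (3/2)
2. 697.674ms @ 3/2 + 697.674ms (3/2)
3. 1395.349ms @ 3 + 697.674ms (3/2)
4. 2093.023ms @ 9/2 + 697.674ms (3/2)
5. 2790.698ms @ 6 + 697.674ms (3/2)
6. 3488.372ms @ 15/2 + 697.674ms (3/2)
7. 4186.047ms @ 9 + 1395.349ms (3)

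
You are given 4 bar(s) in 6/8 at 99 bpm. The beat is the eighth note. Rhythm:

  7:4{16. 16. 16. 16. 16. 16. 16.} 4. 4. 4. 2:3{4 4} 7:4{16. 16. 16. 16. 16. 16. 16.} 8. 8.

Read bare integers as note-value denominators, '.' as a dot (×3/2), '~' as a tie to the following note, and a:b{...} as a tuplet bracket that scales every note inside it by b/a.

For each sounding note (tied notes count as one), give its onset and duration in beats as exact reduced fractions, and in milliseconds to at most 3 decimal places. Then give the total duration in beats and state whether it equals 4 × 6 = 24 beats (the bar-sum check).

1) 0.0ms=0b +259.74ms=3/7b
2) 259.74ms=3/7b +259.74ms=3/7b
3) 519.481ms=6/7b +259.74ms=3/7b
4) 779.221ms=9/7b +259.74ms=3/7b
5) 1038.961ms=12/7b +259.74ms=3/7b
6) 1298.701ms=15/7b +259.74ms=3/7b
7) 1558.442ms=18/7b +259.74ms=3/7b
8) 1818.182ms=3b +1818.182ms=3b
9) 3636.364ms=6b +1818.182ms=3b
10) 5454.545ms=9b +1818.182ms=3b
11) 7272.727ms=12b +1818.182ms=3b
12) 9090.909ms=15b +1818.182ms=3b
13) 10909.091ms=18b +259.74ms=3/7b
14) 11168.831ms=129/7b +259.74ms=3/7b
15) 11428.571ms=132/7b +259.74ms=3/7b
16) 11688.312ms=135/7b +259.74ms=3/7b
17) 11948.052ms=138/7b +259.74ms=3/7b
18) 12207.792ms=141/7b +259.74ms=3/7b
19) 12467.532ms=144/7b +259.74ms=3/7b
20) 12727.273ms=21b +909.091ms=3/2b
21) 13636.364ms=45/2b +909.091ms=3/2b
Σ=24b of 24 (99bpm 6/8) — PASS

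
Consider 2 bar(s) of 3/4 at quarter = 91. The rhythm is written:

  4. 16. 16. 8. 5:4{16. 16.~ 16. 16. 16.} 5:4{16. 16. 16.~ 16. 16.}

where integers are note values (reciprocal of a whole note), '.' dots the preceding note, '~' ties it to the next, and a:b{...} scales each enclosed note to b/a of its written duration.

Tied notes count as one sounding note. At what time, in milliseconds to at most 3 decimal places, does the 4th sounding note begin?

note 4 onset = 9/4b = 1483.516ms

1. 0.0ms @ 0 + 989.011ms (3/2)
2. 989.011ms @ 3/2 + 247.253ms (3/8)
3. 1236.264ms @ 15/8 + 247.253ms (3/8)
4. 1483.516ms @ 9/4 + 494.505ms (3/4)
5. 1978.022ms @ 3 + 197.802ms (3/10)
6. 2175.824ms @ 33/10 + 395.604ms (3/5)
7. 2571.429ms @ 39/10 + 197.802ms (3/10)
8. 2769.231ms @ 21/5 + 197.802ms (3/10)
9. 2967.033ms @ 9/2 + 197.802ms (3/10)
10. 3164.835ms @ 24/5 + 197.802ms (3/10)
11. 3362.637ms @ 51/10 + 395.604ms (3/5)
12. 3758.242ms @ 57/10 + 197.802ms (3/10)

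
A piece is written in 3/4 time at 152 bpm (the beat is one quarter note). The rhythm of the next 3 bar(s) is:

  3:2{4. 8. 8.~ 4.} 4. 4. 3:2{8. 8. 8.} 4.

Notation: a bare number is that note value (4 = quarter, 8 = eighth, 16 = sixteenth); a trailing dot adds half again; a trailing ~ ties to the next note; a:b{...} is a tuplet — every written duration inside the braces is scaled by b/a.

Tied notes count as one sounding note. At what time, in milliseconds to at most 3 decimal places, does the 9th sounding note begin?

1. 0.0ms @ 0 + 394.737ms (1)
2. 394.737ms @ 1 + 197.368ms (1/2)
3. 592.105ms @ 3/2 + 592.105ms (3/2)
4. 1184.211ms @ 3 + 592.105ms (3/2)
5. 1776.316ms @ 9/2 + 592.105ms (3/2)
6. 2368.421ms @ 6 + 197.368ms (1/2)
7. 2565.789ms @ 13/2 + 197.368ms (1/2)
8. 2763.158ms @ 7 + 197.368ms (1/2)
9. 2960.526ms @ 15/2 + 592.105ms (3/2)

note 9 onset = 15/2b = 2960.526ms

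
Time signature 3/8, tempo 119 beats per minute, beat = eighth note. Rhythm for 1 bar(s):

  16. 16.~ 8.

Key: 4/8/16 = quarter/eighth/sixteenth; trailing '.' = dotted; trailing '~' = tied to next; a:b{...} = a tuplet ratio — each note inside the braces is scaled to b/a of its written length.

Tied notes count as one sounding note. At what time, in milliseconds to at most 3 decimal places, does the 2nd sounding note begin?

1. 0.0ms @ 0 + 378.151ms (3/4)
2. 378.151ms @ 3/4 + 1134.454ms (9/4)

note 2 onset = 3/4b = 378.151ms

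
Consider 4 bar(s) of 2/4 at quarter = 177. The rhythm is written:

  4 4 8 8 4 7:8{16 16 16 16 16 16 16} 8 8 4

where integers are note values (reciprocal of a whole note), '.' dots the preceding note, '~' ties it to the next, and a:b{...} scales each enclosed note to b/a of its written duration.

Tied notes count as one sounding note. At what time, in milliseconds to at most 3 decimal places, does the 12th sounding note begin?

1. 0.0ms @ 0 + 338.983ms (1)
2. 338.983ms @ 1 + 338.983ms (1)
3. 677.966ms @ 2 + 169.492ms (1/2)
4. 847.458ms @ 5/2 + 169.492ms (1/2)
5. 1016.949ms @ 3 + 338.983ms (1)
6. 1355.932ms @ 4 + 96.852ms (2/7)
7. 1452.785ms @ 30/7 + 96.852ms (2/7)
8. 1549.637ms @ 32/7 + 96.852ms (2/7)
9. 1646.489ms @ 34/7 + 96.852ms (2/7)
10. 1743.341ms @ 36/7 + 96.852ms (2/7)
11. 1840.194ms @ 38/7 + 96.852ms (2/7)
12. 1937.046ms @ 40/7 + 96.852ms (2/7)
13. 2033.898ms @ 6 + 169.492ms (1/2)
14. 2203.39ms @ 13/2 + 169.492ms (1/2)
15. 2372.881ms @ 7 + 338.983ms (1)

note 12 onset = 40/7b = 1937.046ms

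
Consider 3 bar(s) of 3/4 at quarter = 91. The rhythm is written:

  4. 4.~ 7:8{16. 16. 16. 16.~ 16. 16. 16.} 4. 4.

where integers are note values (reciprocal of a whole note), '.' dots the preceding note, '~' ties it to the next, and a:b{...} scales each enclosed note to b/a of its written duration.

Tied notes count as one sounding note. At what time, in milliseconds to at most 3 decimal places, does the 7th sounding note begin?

1. 0.0ms @ 0 + 989.011ms (3/2)
2. 989.011ms @ 3/2 + 1271.586ms (27/14)
3. 2260.597ms @ 24/7 + 282.575ms (3/7)
4. 2543.171ms @ 27/7 + 282.575ms (3/7)
5. 2825.746ms @ 30/7 + 565.149ms (6/7)
6. 3390.895ms @ 36/7 + 282.575ms (3/7)
7. 3673.469ms @ 39/7 + 282.575ms (3/7)
8. 3956.044ms @ 6 + 989.011ms (3/2)
9. 4945.055ms @ 15/2 + 989.011ms (3/2)

note 7 onset = 39/7b = 3673.469ms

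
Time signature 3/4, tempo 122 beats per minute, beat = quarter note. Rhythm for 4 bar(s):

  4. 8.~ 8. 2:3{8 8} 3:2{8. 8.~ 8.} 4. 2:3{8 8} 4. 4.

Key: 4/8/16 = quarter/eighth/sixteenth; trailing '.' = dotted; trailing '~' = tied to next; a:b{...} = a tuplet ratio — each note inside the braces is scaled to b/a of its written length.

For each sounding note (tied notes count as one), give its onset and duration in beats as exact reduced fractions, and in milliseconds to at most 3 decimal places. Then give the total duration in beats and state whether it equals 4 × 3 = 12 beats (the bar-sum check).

1) 0.0ms=0b +737.705ms=3/2b
2) 737.705ms=3/2b +737.705ms=3/2b
3) 1475.41ms=3b +368.852ms=3/4b
4) 1844.262ms=15/4b +368.852ms=3/4b
5) 2213.115ms=9/2b +245.902ms=1/2b
6) 2459.016ms=5b +491.803ms=1b
7) 2950.82ms=6b +737.705ms=3/2b
8) 3688.525ms=15/2b +368.852ms=3/4b
9) 4057.377ms=33/4b +368.852ms=3/4b
10) 4426.23ms=9b +737.705ms=3/2b
11) 5163.934ms=21/2b +737.705ms=3/2b
Σ=12b of 12 (122bpm 3/4) — PASS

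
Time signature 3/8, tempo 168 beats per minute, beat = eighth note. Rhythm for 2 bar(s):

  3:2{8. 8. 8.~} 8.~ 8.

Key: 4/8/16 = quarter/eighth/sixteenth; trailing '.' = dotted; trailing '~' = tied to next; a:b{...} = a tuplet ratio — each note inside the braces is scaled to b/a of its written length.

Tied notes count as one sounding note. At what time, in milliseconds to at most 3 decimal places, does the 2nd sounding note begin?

1. 0.0ms @ 0 + 357.143ms (1)
2. 357.143ms @ 1 + 357.143ms (1)
3. 714.286ms @ 2 + 1428.571ms (4)

note 2 onset = 1b = 357.143ms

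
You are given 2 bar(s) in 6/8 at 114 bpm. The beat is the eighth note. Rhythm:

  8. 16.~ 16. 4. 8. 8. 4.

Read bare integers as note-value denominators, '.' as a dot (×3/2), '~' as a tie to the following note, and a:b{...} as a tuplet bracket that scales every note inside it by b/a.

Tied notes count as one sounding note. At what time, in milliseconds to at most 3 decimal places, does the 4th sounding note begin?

1. 0.0ms @ 0 + 789.474ms (3/2)
2. 789.474ms @ 3/2 + 789.474ms (3/2)
3. 1578.947ms @ 3 + 1578.947ms (3)
4. 3157.895ms @ 6 + 789.474ms (3/2)
5. 3947.368ms @ 15/2 + 789.474ms (3/2)
6. 4736.842ms @ 9 + 1578.947ms (3)

note 4 onset = 6b = 3157.895ms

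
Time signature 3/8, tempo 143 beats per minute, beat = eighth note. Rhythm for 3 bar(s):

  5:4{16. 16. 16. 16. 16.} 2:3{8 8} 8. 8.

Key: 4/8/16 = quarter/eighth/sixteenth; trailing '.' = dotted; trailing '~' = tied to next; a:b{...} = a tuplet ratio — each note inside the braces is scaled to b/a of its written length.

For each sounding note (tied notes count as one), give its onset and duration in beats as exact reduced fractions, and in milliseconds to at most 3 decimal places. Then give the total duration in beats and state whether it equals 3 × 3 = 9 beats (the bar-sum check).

1) 0.0ms=0b +251.748ms=3/5b
2) 251.748ms=3/5b +251.748ms=3/5b
3) 503.497ms=6/5b +251.748ms=3/5b
4) 755.245ms=9/5b +251.748ms=3/5b
5) 1006.993ms=12/5b +251.748ms=3/5b
6) 1258.741ms=3b +629.371ms=3/2b
7) 1888.112ms=9/2b +629.371ms=3/2b
8) 2517.483ms=6b +629.371ms=3/2b
9) 3146.853ms=15/2b +629.371ms=3/2b
Σ=9b of 9 (143bpm 3/8) — PASS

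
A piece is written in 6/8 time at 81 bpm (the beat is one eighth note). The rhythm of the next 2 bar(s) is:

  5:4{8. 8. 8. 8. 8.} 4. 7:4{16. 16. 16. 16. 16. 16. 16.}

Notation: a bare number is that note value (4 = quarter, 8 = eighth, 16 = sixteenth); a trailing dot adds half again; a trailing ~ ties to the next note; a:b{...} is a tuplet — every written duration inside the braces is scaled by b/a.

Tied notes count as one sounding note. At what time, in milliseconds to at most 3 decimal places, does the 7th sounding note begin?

1. 0.0ms @ 0 + 888.889ms (6/5)
2. 888.889ms @ 6/5 + 888.889ms (6/5)
3. 1777.778ms @ 12/5 + 888.889ms (6/5)
4. 2666.667ms @ 18/5 + 888.889ms (6/5)
5. 3555.556ms @ 24/5 + 888.889ms (6/5)
6. 4444.444ms @ 6 + 2222.222ms (3)
7. 6666.667ms @ 9 + 317.46ms (3/7)
8. 6984.127ms @ 66/7 + 317.46ms (3/7)
9. 7301.587ms @ 69/7 + 317.46ms (3/7)
10. 7619.048ms @ 72/7 + 317.46ms (3/7)
11. 7936.508ms @ 75/7 + 317.46ms (3/7)
12. 8253.968ms @ 78/7 + 317.46ms (3/7)
13. 8571.429ms @ 81/7 + 317.46ms (3/7)

note 7 onset = 9b = 6666.667ms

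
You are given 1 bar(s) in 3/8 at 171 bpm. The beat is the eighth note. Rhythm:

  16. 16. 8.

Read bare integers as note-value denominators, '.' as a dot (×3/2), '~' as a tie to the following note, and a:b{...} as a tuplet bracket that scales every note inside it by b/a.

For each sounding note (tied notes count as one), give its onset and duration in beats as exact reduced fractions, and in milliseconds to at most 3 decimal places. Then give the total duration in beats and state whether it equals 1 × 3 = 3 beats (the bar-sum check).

1) 0.0ms=0b +263.158ms=3/4b
2) 263.158ms=3/4b +263.158ms=3/4b
3) 526.316ms=3/2b +526.316ms=3/2b
Σ=3b of 3 (171bpm 3/8) — PASS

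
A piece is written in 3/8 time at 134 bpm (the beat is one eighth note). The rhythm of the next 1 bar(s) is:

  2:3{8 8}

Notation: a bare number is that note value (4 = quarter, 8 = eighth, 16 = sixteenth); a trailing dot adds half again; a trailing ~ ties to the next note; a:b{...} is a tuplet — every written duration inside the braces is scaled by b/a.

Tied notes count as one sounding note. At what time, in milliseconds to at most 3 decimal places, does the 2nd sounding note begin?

note 2 onset = 3/2b = 671.642ms

1. 0.0ms @ 0 + 671.642ms (3/2)
2. 671.642ms @ 3/2 + 671.642ms (3/2)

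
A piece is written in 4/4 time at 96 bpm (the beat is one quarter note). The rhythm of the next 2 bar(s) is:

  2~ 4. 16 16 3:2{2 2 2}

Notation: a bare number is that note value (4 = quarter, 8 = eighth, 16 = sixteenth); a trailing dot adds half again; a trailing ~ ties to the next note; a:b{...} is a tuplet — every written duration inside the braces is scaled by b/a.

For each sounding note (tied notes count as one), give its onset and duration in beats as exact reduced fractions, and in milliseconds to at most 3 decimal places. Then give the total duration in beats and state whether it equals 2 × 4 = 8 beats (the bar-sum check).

1) 0.0ms=0b +2187.5ms=7/2b
2) 2187.5ms=7/2b +156.25ms=1/4b
3) 2343.75ms=15/4b +156.25ms=1/4b
4) 2500.0ms=4b +833.333ms=4/3b
5) 3333.333ms=16/3b +833.333ms=4/3b
6) 4166.667ms=20/3b +833.333ms=4/3b
Σ=8b of 8 (96bpm 4/4) — PASS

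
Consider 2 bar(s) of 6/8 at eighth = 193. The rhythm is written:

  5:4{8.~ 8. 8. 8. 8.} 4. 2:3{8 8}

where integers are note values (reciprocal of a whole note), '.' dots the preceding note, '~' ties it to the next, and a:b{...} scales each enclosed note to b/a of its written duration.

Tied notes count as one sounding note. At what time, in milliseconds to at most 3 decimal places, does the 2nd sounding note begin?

1. 0.0ms @ 0 + 746.114ms (12/5)
2. 746.114ms @ 12/5 + 373.057ms (6/5)
3. 1119.171ms @ 18/5 + 373.057ms (6/5)
4. 1492.228ms @ 24/5 + 373.057ms (6/5)
5. 1865.285ms @ 6 + 932.642ms (3)
6. 2797.927ms @ 9 + 466.321ms (3/2)
7. 3264.249ms @ 21/2 + 466.321ms (3/2)

note 2 onset = 12/5b = 746.114ms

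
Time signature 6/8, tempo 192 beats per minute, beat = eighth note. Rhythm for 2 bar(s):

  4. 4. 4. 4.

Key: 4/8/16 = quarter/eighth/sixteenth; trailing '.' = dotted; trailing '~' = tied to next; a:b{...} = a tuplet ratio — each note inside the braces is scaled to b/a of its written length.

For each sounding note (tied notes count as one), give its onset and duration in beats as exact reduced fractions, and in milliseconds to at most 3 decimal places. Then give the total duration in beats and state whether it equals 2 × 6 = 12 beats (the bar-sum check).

1) 0.0ms=0b +937.5ms=3b
2) 937.5ms=3b +937.5ms=3b
3) 1875.0ms=6b +937.5ms=3b
4) 2812.5ms=9b +937.5ms=3b
Σ=12b of 12 (192bpm 6/8) — PASS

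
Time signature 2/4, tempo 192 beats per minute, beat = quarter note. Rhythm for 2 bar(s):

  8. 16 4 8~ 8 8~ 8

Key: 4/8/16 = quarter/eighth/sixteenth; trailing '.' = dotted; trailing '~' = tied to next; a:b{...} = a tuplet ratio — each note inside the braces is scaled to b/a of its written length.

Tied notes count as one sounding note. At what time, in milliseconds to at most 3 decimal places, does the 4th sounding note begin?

note 4 onset = 2b = 625.0ms

1. 0.0ms @ 0 + 234.375ms (3/4)
2. 234.375ms @ 3/4 + 78.125ms (1/4)
3. 312.5ms @ 1 + 312.5ms (1)
4. 625.0ms @ 2 + 312.5ms (1)
5. 937.5ms @ 3 + 312.5ms (1)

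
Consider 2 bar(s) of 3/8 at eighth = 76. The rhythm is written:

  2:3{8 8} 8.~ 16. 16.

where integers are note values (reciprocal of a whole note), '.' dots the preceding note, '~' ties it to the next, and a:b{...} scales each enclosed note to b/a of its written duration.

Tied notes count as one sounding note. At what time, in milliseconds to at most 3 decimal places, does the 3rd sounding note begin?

1. 0.0ms @ 0 + 1184.211ms (3/2)
2. 1184.211ms @ 3/2 + 1184.211ms (3/2)
3. 2368.421ms @ 3 + 1776.316ms (9/4)
4. 4144.737ms @ 21/4 + 592.105ms (3/4)

note 3 onset = 3b = 2368.421ms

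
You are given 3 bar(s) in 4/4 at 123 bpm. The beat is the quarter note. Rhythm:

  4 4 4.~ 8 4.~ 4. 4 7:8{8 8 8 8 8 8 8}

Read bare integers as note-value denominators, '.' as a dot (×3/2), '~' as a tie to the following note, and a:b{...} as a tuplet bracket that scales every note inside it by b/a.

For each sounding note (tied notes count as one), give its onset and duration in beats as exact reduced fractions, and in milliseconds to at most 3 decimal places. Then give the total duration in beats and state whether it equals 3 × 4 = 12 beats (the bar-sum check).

1) 0.0ms=0b +487.805ms=1b
2) 487.805ms=1b +487.805ms=1b
3) 975.61ms=2b +975.61ms=2b
4) 1951.22ms=4b +1463.415ms=3b
5) 3414.634ms=7b +487.805ms=1b
6) 3902.439ms=8b +278.746ms=4/7b
7) 4181.185ms=60/7b +278.746ms=4/7b
8) 4459.93ms=64/7b +278.746ms=4/7b
9) 4738.676ms=68/7b +278.746ms=4/7b
10) 5017.422ms=72/7b +278.746ms=4/7b
11) 5296.167ms=76/7b +278.746ms=4/7b
12) 5574.913ms=80/7b +278.746ms=4/7b
Σ=12b of 12 (123bpm 4/4) — PASS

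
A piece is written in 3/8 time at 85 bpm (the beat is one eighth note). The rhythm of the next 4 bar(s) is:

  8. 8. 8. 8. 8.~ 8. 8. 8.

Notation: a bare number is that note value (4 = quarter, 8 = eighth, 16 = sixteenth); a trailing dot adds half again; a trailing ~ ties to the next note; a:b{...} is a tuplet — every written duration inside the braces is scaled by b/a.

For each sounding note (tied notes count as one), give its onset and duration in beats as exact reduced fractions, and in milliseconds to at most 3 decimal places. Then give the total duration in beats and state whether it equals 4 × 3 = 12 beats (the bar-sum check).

1) 0.0ms=0b +1058.824ms=3/2b
2) 1058.824ms=3/2b +1058.824ms=3/2b
3) 2117.647ms=3b +1058.824ms=3/2b
4) 3176.471ms=9/2b +1058.824ms=3/2b
5) 4235.294ms=6b +2117.647ms=3b
6) 6352.941ms=9b +1058.824ms=3/2b
7) 7411.765ms=21/2b +1058.824ms=3/2b
Σ=12b of 12 (85bpm 3/8) — PASS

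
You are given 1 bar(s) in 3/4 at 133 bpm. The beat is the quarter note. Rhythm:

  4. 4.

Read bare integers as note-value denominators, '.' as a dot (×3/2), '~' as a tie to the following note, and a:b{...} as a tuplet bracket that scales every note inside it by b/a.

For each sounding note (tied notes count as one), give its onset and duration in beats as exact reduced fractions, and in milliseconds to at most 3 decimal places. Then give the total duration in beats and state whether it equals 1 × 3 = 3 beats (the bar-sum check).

1) 0.0ms=0b +676.692ms=3/2b
2) 676.692ms=3/2b +676.692ms=3/2b
Σ=3b of 3 (133bpm 3/4) — PASS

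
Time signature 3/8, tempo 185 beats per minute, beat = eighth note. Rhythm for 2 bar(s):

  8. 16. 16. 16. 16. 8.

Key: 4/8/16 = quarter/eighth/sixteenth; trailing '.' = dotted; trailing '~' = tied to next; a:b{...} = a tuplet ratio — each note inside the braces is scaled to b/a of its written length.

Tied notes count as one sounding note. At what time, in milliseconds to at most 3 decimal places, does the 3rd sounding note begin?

1. 0.0ms @ 0 + 486.486ms (3/2)
2. 486.486ms @ 3/2 + 243.243ms (3/4)
3. 729.73ms @ 9/4 + 243.243ms (3/4)
4. 972.973ms @ 3 + 243.243ms (3/4)
5. 1216.216ms @ 15/4 + 243.243ms (3/4)
6. 1459.459ms @ 9/2 + 486.486ms (3/2)

note 3 onset = 9/4b = 729.73ms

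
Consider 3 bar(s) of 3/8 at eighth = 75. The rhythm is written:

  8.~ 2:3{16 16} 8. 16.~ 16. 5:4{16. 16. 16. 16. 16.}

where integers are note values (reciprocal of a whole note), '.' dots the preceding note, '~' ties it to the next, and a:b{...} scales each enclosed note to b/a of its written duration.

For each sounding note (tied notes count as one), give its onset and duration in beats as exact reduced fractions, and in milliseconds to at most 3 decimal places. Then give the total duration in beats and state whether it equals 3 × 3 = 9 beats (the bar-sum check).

1) 0.0ms=0b +1800.0ms=9/4b
2) 1800.0ms=9/4b +600.0ms=3/4b
3) 2400.0ms=3b +1200.0ms=3/2b
4) 3600.0ms=9/2b +1200.0ms=3/2b
5) 4800.0ms=6b +480.0ms=3/5b
6) 5280.0ms=33/5b +480.0ms=3/5b
7) 5760.0ms=36/5b +480.0ms=3/5b
8) 6240.0ms=39/5b +480.0ms=3/5b
9) 6720.0ms=42/5b +480.0ms=3/5b
Σ=9b of 9 (75bpm 3/8) — PASS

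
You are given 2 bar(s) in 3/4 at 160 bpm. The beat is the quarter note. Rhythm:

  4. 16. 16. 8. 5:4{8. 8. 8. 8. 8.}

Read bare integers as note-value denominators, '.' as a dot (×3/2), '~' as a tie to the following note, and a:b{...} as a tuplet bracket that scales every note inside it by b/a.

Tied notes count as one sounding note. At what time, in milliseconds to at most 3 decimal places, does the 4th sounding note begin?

note 4 onset = 9/4b = 843.75ms

1. 0.0ms @ 0 + 562.5ms (3/2)
2. 562.5ms @ 3/2 + 140.625ms (3/8)
3. 703.125ms @ 15/8 + 140.625ms (3/8)
4. 843.75ms @ 9/4 + 281.25ms (3/4)
5. 1125.0ms @ 3 + 225.0ms (3/5)
6. 1350.0ms @ 18/5 + 225.0ms (3/5)
7. 1575.0ms @ 21/5 + 225.0ms (3/5)
8. 1800.0ms @ 24/5 + 225.0ms (3/5)
9. 2025.0ms @ 27/5 + 225.0ms (3/5)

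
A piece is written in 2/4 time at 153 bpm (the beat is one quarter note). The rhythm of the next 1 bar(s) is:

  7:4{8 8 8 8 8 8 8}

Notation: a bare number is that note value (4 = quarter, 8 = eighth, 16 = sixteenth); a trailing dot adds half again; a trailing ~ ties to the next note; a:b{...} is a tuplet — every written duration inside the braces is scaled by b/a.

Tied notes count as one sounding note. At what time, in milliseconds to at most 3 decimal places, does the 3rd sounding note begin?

1. 0.0ms @ 0 + 112.045ms (2/7)
2. 112.045ms @ 2/7 + 112.045ms (2/7)
3. 224.09ms @ 4/7 + 112.045ms (2/7)
4. 336.134ms @ 6/7 + 112.045ms (2/7)
5. 448.179ms @ 8/7 + 112.045ms (2/7)
6. 560.224ms @ 10/7 + 112.045ms (2/7)
7. 672.269ms @ 12/7 + 112.045ms (2/7)

note 3 onset = 4/7b = 224.09ms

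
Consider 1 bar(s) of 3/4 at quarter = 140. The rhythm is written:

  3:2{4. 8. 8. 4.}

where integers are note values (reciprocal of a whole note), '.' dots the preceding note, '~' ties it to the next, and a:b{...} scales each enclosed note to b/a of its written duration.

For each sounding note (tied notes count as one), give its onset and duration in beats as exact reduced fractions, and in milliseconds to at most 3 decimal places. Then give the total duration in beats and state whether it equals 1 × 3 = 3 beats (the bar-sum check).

1) 0.0ms=0b +428.571ms=1b
2) 428.571ms=1b +214.286ms=1/2b
3) 642.857ms=3/2b +214.286ms=1/2b
4) 857.143ms=2b +428.571ms=1b
Σ=3b of 3 (140bpm 3/4) — PASS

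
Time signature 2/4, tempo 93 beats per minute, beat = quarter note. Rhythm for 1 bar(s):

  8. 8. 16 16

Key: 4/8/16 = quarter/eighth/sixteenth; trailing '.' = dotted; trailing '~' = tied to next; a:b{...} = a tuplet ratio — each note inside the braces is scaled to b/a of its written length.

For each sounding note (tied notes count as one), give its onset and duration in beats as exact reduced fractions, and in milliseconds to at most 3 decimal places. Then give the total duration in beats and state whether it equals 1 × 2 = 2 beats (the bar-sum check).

1) 0.0ms=0b +483.871ms=3/4b
2) 483.871ms=3/4b +483.871ms=3/4b
3) 967.742ms=3/2b +161.29ms=1/4b
4) 1129.032ms=7/4b +161.29ms=1/4b
Σ=2b of 2 (93bpm 2/4) — PASS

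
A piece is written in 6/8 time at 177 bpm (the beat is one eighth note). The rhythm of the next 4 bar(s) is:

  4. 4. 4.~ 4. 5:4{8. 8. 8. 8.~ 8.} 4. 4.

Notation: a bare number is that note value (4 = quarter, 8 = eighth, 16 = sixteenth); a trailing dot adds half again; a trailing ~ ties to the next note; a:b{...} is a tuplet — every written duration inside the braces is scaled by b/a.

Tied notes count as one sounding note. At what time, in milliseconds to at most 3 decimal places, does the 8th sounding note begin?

note 8 onset = 18b = 6101.695ms

1. 0.0ms @ 0 + 1016.949ms (3)
2. 1016.949ms @ 3 + 1016.949ms (3)
3. 2033.898ms @ 6 + 2033.898ms (6)
4. 4067.797ms @ 12 + 406.78ms (6/5)
5. 4474.576ms @ 66/5 + 406.78ms (6/5)
6. 4881.356ms @ 72/5 + 406.78ms (6/5)
7. 5288.136ms @ 78/5 + 813.559ms (12/5)
8. 6101.695ms @ 18 + 1016.949ms (3)
9. 7118.644ms @ 21 + 1016.949ms (3)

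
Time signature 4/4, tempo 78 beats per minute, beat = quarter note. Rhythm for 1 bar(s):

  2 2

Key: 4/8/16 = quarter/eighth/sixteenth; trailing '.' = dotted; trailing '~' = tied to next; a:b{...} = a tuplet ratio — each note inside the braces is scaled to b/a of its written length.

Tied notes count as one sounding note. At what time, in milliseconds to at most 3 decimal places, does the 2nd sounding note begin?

1. 0.0ms @ 0 + 1538.462ms (2)
2. 1538.462ms @ 2 + 1538.462ms (2)

note 2 onset = 2b = 1538.462ms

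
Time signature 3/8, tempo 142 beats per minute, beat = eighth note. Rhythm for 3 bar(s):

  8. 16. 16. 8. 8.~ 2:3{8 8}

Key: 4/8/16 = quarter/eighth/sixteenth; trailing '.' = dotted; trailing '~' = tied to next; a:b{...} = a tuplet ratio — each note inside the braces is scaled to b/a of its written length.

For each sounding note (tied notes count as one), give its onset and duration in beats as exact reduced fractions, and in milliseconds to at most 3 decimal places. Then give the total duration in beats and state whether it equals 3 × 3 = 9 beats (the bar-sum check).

1) 0.0ms=0b +633.803ms=3/2b
2) 633.803ms=3/2b +316.901ms=3/4b
3) 950.704ms=9/4b +316.901ms=3/4b
4) 1267.606ms=3b +633.803ms=3/2b
5) 1901.408ms=9/2b +1267.606ms=3b
6) 3169.014ms=15/2b +633.803ms=3/2b
Σ=9b of 9 (142bpm 3/8) — PASS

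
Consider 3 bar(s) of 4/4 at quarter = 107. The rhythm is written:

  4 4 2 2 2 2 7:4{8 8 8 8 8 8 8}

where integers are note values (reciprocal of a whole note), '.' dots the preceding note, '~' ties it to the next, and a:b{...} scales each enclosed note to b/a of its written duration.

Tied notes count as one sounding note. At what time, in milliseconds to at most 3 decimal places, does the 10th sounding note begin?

note 10 onset = 76/7b = 6088.117ms

1. 0.0ms @ 0 + 560.748ms (1)
2. 560.748ms @ 1 + 560.748ms (1)
3. 1121.495ms @ 2 + 1121.495ms (2)
4. 2242.991ms @ 4 + 1121.495ms (2)
5. 3364.486ms @ 6 + 1121.495ms (2)
6. 4485.981ms @ 8 + 1121.495ms (2)
7. 5607.477ms @ 10 + 160.214ms (2/7)
8. 5767.69ms @ 72/7 + 160.214ms (2/7)
9. 5927.904ms @ 74/7 + 160.214ms (2/7)
10. 6088.117ms @ 76/7 + 160.214ms (2/7)
11. 6248.331ms @ 78/7 + 160.214ms (2/7)
12. 6408.545ms @ 80/7 + 160.214ms (2/7)
13. 6568.758ms @ 82/7 + 160.214ms (2/7)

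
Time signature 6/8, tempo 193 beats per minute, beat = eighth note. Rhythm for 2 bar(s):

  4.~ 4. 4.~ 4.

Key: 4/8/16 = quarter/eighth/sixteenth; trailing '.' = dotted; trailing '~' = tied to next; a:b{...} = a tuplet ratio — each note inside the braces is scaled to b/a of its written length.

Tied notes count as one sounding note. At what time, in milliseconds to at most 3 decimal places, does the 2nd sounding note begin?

1. 0.0ms @ 0 + 1865.285ms (6)
2. 1865.285ms @ 6 + 1865.285ms (6)

note 2 onset = 6b = 1865.285ms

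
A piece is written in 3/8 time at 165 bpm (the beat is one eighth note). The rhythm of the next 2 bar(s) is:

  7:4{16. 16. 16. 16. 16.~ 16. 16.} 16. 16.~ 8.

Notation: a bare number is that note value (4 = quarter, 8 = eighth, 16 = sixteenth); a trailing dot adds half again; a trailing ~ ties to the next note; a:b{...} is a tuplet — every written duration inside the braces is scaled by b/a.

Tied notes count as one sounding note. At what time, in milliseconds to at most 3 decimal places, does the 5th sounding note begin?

1. 0.0ms @ 0 + 155.844ms (3/7)
2. 155.844ms @ 3/7 + 155.844ms (3/7)
3. 311.688ms @ 6/7 + 155.844ms (3/7)
4. 467.532ms @ 9/7 + 155.844ms (3/7)
5. 623.377ms @ 12/7 + 311.688ms (6/7)
6. 935.065ms @ 18/7 + 155.844ms (3/7)
7. 1090.909ms @ 3 + 272.727ms (3/4)
8. 1363.636ms @ 15/4 + 818.182ms (9/4)

note 5 onset = 12/7b = 623.377ms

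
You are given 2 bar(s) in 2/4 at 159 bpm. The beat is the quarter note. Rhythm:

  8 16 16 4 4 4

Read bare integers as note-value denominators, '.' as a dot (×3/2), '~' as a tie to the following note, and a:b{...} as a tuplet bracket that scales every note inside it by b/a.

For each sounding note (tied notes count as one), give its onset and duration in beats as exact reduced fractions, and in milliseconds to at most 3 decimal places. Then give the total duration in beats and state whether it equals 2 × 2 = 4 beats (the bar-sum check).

1) 0.0ms=0b +188.679ms=1/2b
2) 188.679ms=1/2b +94.34ms=1/4b
3) 283.019ms=3/4b +94.34ms=1/4b
4) 377.358ms=1b +377.358ms=1b
5) 754.717ms=2b +377.358ms=1b
6) 1132.075ms=3b +377.358ms=1b
Σ=4b of 4 (159bpm 2/4) — PASS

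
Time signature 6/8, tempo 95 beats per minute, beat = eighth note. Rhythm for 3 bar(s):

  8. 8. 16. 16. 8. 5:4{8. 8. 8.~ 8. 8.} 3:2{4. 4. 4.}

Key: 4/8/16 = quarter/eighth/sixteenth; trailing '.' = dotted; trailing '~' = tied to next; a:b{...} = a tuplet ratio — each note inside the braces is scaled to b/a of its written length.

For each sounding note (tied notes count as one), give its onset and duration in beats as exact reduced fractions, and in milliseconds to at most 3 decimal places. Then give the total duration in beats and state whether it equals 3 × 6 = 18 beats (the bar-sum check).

1) 0.0ms=0b +947.368ms=3/2b
2) 947.368ms=3/2b +947.368ms=3/2b
3) 1894.737ms=3b +473.684ms=3/4b
4) 2368.421ms=15/4b +473.684ms=3/4b
5) 2842.105ms=9/2b +947.368ms=3/2b
6) 3789.474ms=6b +757.895ms=6/5b
7) 4547.368ms=36/5b +757.895ms=6/5b
8) 5305.263ms=42/5b +1515.789ms=12/5b
9) 6821.053ms=54/5b +757.895ms=6/5b
10) 7578.947ms=12b +1263.158ms=2b
11) 8842.105ms=14b +1263.158ms=2b
12) 10105.263ms=16b +1263.158ms=2b
Σ=18b of 18 (95bpm 6/8) — PASS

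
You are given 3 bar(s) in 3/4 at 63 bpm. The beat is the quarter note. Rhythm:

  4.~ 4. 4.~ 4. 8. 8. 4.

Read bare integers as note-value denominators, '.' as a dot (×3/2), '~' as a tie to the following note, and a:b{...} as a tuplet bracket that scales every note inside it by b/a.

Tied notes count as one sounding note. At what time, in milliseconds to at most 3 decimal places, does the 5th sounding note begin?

note 5 onset = 15/2b = 7142.857ms

1. 0.0ms @ 0 + 2857.143ms (3)
2. 2857.143ms @ 3 + 2857.143ms (3)
3. 5714.286ms @ 6 + 714.286ms (3/4)
4. 6428.571ms @ 27/4 + 714.286ms (3/4)
5. 7142.857ms @ 15/2 + 1428.571ms (3/2)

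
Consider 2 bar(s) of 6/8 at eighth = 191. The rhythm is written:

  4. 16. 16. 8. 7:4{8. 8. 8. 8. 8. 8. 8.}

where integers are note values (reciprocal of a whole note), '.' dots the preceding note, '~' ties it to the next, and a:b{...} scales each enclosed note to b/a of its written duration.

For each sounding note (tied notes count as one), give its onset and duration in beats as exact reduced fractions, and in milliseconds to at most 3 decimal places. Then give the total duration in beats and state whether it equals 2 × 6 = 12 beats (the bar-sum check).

1) 0.0ms=0b +942.408ms=3b
2) 942.408ms=3b +235.602ms=3/4b
3) 1178.01ms=15/4b +235.602ms=3/4b
4) 1413.613ms=9/2b +471.204ms=3/2b
5) 1884.817ms=6b +269.26ms=6/7b
6) 2154.076ms=48/7b +269.26ms=6/7b
7) 2423.336ms=54/7b +269.26ms=6/7b
8) 2692.595ms=60/7b +269.26ms=6/7b
9) 2961.855ms=66/7b +269.26ms=6/7b
10) 3231.114ms=72/7b +269.26ms=6/7b
11) 3500.374ms=78/7b +269.26ms=6/7b
Σ=12b of 12 (191bpm 6/8) — PASS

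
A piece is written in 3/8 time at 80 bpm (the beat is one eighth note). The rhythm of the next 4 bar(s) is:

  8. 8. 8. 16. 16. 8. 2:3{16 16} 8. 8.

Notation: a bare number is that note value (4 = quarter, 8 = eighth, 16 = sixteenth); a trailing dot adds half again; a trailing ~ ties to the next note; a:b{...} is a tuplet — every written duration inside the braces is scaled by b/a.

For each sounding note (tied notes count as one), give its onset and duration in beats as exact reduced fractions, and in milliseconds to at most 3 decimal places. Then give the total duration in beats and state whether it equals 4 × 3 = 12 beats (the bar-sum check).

1) 0.0ms=0b +1125.0ms=3/2b
2) 1125.0ms=3/2b +1125.0ms=3/2b
3) 2250.0ms=3b +1125.0ms=3/2b
4) 3375.0ms=9/2b +562.5ms=3/4b
5) 3937.5ms=21/4b +562.5ms=3/4b
6) 4500.0ms=6b +1125.0ms=3/2b
7) 5625.0ms=15/2b +562.5ms=3/4b
8) 6187.5ms=33/4b +562.5ms=3/4b
9) 6750.0ms=9b +1125.0ms=3/2b
10) 7875.0ms=21/2b +1125.0ms=3/2b
Σ=12b of 12 (80bpm 3/8) — PASS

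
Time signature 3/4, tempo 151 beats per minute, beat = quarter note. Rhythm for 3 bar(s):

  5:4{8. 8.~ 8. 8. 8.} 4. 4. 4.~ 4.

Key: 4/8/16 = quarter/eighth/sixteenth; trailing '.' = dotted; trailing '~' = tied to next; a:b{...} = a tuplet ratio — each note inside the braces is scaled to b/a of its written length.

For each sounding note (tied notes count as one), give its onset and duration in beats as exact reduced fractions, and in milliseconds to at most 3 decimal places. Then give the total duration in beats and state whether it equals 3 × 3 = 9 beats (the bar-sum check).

1) 0.0ms=0b +238.411ms=3/5b
2) 238.411ms=3/5b +476.821ms=6/5b
3) 715.232ms=9/5b +238.411ms=3/5b
4) 953.642ms=12/5b +238.411ms=3/5b
5) 1192.053ms=3b +596.026ms=3/2b
6) 1788.079ms=9/2b +596.026ms=3/2b
7) 2384.106ms=6b +1192.053ms=3b
Σ=9b of 9 (151bpm 3/4) — PASS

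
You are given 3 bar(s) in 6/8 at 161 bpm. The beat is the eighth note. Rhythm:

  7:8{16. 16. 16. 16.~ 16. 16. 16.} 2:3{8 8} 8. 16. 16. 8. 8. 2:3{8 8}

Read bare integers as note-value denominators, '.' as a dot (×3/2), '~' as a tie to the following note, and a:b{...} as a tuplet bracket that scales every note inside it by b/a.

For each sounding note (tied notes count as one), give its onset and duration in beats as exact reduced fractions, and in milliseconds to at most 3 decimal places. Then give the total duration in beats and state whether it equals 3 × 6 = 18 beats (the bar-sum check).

1) 0.0ms=0b +319.432ms=6/7b
2) 319.432ms=6/7b +319.432ms=6/7b
3) 638.864ms=12/7b +319.432ms=6/7b
4) 958.296ms=18/7b +638.864ms=12/7b
5) 1597.161ms=30/7b +319.432ms=6/7b
6) 1916.593ms=36/7b +319.432ms=6/7b
7) 2236.025ms=6b +559.006ms=3/2b
8) 2795.031ms=15/2b +559.006ms=3/2b
9) 3354.037ms=9b +559.006ms=3/2b
10) 3913.043ms=21/2b +279.503ms=3/4b
11) 4192.547ms=45/4b +279.503ms=3/4b
12) 4472.05ms=12b +559.006ms=3/2b
13) 5031.056ms=27/2b +559.006ms=3/2b
14) 5590.062ms=15b +559.006ms=3/2b
15) 6149.068ms=33/2b +559.006ms=3/2b
Σ=18b of 18 (161bpm 6/8) — PASS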